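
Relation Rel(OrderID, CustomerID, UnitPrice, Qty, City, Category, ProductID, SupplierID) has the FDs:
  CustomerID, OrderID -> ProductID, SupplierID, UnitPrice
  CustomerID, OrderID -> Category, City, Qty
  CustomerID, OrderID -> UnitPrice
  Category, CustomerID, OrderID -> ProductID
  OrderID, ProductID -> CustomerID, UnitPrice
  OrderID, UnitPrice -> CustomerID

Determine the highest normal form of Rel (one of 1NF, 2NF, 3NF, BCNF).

BCNF

Candidate keys: {CustomerID, OrderID}, {OrderID, ProductID}, {OrderID, UnitPrice}. Prime attributes: {CustomerID, OrderID, ProductID, UnitPrice}.
Each dependency's left side is a superkey — BCNF holds.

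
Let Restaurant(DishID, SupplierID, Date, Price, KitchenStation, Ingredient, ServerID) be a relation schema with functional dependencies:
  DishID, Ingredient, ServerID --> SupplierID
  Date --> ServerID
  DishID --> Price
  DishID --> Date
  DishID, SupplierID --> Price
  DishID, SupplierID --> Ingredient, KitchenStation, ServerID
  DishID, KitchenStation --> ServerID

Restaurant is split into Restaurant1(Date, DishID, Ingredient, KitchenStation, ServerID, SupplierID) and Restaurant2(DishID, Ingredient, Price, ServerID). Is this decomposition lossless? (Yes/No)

Common attributes: {DishID, Ingredient, ServerID}; their closure is {Date, DishID, Ingredient, KitchenStation, Price, ServerID, SupplierID}.
Since Restaurant1 ⊆ {Date, DishID, Ingredient, KitchenStation, Price, ServerID, SupplierID}, the intersection is a superkey of Restaurant1; the decomposition is lossless.

Yes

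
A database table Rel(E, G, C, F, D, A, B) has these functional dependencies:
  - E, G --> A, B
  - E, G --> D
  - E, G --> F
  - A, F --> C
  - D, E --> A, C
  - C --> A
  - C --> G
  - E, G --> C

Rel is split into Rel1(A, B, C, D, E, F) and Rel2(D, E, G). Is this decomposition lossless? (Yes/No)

Yes

Rel1 ∩ Rel2 = {D, E}; its closure under F is {A, B, C, D, E, F, G}.
Since Rel1 ⊆ {A, B, C, D, E, F, G}, the intersection is a superkey of Rel1; the decomposition is lossless.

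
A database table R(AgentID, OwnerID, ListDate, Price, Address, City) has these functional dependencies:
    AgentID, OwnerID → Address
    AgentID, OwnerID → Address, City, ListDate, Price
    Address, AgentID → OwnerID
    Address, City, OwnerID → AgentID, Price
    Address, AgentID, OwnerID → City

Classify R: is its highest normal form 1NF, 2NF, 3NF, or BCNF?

Candidate keys: {Address, AgentID}, {Address, City, OwnerID}, {AgentID, OwnerID}. Prime attributes: {Address, AgentID, City, OwnerID}.
The left-hand side of every FD is a superkey, so BCNF is satisfied.

BCNF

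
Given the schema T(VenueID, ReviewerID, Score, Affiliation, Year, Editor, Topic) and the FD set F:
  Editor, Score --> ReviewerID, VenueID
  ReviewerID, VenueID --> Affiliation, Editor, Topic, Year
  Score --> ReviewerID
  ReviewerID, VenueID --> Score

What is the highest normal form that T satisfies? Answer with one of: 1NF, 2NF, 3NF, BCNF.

3NF

Candidate keys: {Editor, Score}, {ReviewerID, VenueID}, {Score, VenueID}. Prime attributes: {Editor, ReviewerID, Score, VenueID}.
Score --> ReviewerID: {Score}⁺ = {ReviewerID, Score}, which is not all of the attributes, so the left side is not a superkey — BCNF is violated.
Its right-hand attributes {ReviewerID} are all prime, as are those of every other non-superkey FD — the relation is in 3NF.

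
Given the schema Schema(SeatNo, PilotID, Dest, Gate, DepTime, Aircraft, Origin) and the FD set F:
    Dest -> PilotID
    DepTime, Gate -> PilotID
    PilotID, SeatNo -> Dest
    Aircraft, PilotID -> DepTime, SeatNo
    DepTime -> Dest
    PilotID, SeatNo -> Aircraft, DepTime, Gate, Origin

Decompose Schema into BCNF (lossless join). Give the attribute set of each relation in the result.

{Aircraft, DepTime, Gate, Origin, SeatNo}; {DepTime, Dest}; {Dest, PilotID}

Candidate keys of the original relation: {Aircraft, DepTime}, {Aircraft, Dest}, {Aircraft, PilotID}, {DepTime, SeatNo}, {Dest, SeatNo}, {PilotID, SeatNo}.
{Aircraft, DepTime, Dest, Gate, Origin, PilotID, SeatNo}: {Dest} determines {Dest, PilotID} here but is not a superkey — split on Dest -> PilotID, giving {Dest, PilotID} and {Aircraft, DepTime, Dest, Gate, Origin, SeatNo}.
{Dest, PilotID} has no BCNF violation.
{Aircraft, DepTime, Dest, Gate, Origin, SeatNo}: {DepTime, Gate} determines {DepTime, Dest, Gate} here but is not a superkey — split on DepTime, Gate -> Dest, giving {DepTime, Dest, Gate} and {Aircraft, DepTime, Gate, Origin, SeatNo}.
{DepTime, Dest, Gate}: {DepTime} determines {DepTime, Dest} here but is not a superkey — split on DepTime -> Dest, giving {DepTime, Dest} and {DepTime, Gate}.
{DepTime, Dest} has no BCNF violation.
{DepTime, Gate} has no BCNF violation.
{Aircraft, DepTime, Gate, Origin, SeatNo} has no BCNF violation.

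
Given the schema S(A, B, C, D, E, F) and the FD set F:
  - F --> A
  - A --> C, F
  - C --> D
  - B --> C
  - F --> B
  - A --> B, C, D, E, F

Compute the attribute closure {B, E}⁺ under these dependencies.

{B, C, D, E}

Start with {B, E}.
B --> C applies; add {C} → now {B, C, E}.
C --> D applies; add {D} → now {B, C, D, E}.
No further FD applies.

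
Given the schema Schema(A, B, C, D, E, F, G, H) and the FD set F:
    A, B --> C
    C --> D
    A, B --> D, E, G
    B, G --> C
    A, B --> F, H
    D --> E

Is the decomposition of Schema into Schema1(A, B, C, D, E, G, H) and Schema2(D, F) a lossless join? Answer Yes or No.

No

Common attributes: {D}; their closure is {D, E}.
The closure covers neither Schema1 nor Schema2 entirely; the join is not lossless.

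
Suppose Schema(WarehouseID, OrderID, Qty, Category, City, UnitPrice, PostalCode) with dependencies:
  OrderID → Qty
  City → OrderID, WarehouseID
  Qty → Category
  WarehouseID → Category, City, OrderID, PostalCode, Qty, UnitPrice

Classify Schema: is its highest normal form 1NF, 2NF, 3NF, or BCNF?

2NF

Candidate keys: {City}, {WarehouseID}. Prime attributes: {City, WarehouseID}.
OrderID → Qty breaks BCNF: {OrderID}⁺ = {Category, OrderID, Qty}, so {OrderID} is not a superkey.
Because {Qty} is non-prime and the left side of OrderID → Qty is not a superkey, the relation is not in 3NF.
All keys have size 1, which rules out partial dependencies — 2NF is satisfied.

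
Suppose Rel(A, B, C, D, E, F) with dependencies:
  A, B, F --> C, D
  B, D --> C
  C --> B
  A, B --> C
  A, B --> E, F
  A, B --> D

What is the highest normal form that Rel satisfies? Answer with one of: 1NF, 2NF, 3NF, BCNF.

Candidate keys: {A, B}, {A, C}. Prime attributes: {A, B, C}.
B, D --> C breaks BCNF: {B, D}⁺ = {B, C, D}, so {B, D} is not a superkey.
Since {C} ⊆ prime attributes and every other non-superkey FD also has a prime right side, the schema is in 3NF.

3NF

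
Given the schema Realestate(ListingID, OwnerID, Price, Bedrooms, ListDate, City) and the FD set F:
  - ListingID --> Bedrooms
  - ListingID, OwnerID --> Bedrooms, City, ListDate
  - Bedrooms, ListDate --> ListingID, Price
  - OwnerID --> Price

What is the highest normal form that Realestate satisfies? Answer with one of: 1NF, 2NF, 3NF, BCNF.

1NF

Candidate keys: {Bedrooms, ListDate, OwnerID}, {ListingID, OwnerID}. Prime attributes: {Bedrooms, ListDate, ListingID, OwnerID}.
For ListingID --> Bedrooms we have {ListingID}⁺ = {Bedrooms, ListingID}; {ListingID} is not a superkey, so BCNF fails.
Bedrooms, ListDate --> ListingID, Price determines the non-prime attribute {Price} from a non-superkey — 3NF is violated.
{OwnerID} is a proper subset of the key {ListingID, OwnerID}, and {OwnerID}⁺ contains the non-prime attribute {Price} — a partial dependency, so 2NF is violated.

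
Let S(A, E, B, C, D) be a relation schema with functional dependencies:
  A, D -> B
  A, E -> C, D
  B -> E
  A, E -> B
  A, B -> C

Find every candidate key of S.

{A, B}, {A, D}, {A, E}

Attributes never on any right-hand side: {A} — every candidate key must contain it.
Closure of {A, B} is {A, B, C, D, E}, the whole schema; {A, B} is a candidate key.
Closure of {A, D} is {A, B, C, D, E}, the whole schema; {A, D} is a candidate key.
Closure of {A, E} is {A, B, C, D, E}, the whole schema; {A, E} is a candidate key.
These are minimal and exhaustive — every other superkey contains one of them.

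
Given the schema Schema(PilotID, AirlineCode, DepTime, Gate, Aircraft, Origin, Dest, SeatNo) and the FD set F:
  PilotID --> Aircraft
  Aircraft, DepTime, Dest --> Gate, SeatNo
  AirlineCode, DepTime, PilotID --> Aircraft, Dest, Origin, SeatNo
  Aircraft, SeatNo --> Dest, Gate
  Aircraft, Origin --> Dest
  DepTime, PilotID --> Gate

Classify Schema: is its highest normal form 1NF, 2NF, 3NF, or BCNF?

1NF

Candidate key: {AirlineCode, DepTime, PilotID}. Prime attributes: {AirlineCode, DepTime, PilotID}.
PilotID --> Aircraft: {PilotID}⁺ = {Aircraft, PilotID}, which is not all of the attributes, so the left side is not a superkey — BCNF is violated.
PilotID --> Aircraft has non-prime {Aircraft} on the right and a non-superkey on the left, so 3NF fails.
{PilotID} is a proper subset of the key {AirlineCode, DepTime, PilotID}, and {PilotID}⁺ contains the non-prime attribute {Aircraft} — a partial dependency, so 2NF is violated.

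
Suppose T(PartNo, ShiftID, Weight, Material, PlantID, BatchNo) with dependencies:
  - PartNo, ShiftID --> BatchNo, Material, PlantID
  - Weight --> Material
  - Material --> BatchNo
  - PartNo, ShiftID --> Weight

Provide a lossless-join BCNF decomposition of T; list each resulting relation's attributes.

{BatchNo, Material}; {Material, Weight}; {PartNo, PlantID, ShiftID, Weight}

Candidate key of the original relation: {PartNo, ShiftID}.
{BatchNo, Material, PartNo, PlantID, ShiftID, Weight}: {Weight} determines {BatchNo, Material, Weight} here but is not a superkey — split on Weight --> BatchNo, Material, giving {BatchNo, Material, Weight} and {PartNo, PlantID, ShiftID, Weight}.
{BatchNo, Material, Weight}: {Material} determines {BatchNo, Material} here but is not a superkey — split on Material --> BatchNo, giving {BatchNo, Material} and {Material, Weight}.
{BatchNo, Material} has no BCNF violation.
{Material, Weight} has no BCNF violation.
{PartNo, PlantID, ShiftID, Weight} has no BCNF violation.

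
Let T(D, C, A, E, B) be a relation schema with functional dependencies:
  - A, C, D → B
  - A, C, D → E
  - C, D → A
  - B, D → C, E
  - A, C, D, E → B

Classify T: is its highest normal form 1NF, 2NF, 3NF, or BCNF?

BCNF

Candidate keys: {B, D}, {C, D}. Prime attributes: {B, C, D}.
Each dependency's left side is a superkey — BCNF holds.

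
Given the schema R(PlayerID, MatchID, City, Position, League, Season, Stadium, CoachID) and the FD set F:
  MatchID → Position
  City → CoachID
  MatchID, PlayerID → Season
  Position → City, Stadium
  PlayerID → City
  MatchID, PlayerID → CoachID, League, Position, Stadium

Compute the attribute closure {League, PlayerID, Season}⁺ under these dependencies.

{City, CoachID, League, PlayerID, Season}

Start with {League, PlayerID, Season}.
PlayerID → City applies; add {City} → now {City, League, PlayerID, Season}.
City → CoachID applies; add {CoachID} → now {City, CoachID, League, PlayerID, Season}.
No further FD applies.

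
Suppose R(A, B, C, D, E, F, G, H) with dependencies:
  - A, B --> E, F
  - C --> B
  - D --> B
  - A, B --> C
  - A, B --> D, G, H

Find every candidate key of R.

No FD produces {A}, so it must be in every candidate key.
{A, B}⁺ = {A, B, C, D, E, F, G, H}, which is every attribute, so {A, B} is a candidate key.
{A, C}⁺ = {A, B, C, D, E, F, G, H}, which is every attribute, so {A, C} is a candidate key.
{A, D}⁺ = {A, B, C, D, E, F, G, H}, which is every attribute, so {A, D} is a candidate key.
No proper subset of any of these is a key, and no other minimal superkey exists.

{A, B}, {A, C}, {A, D}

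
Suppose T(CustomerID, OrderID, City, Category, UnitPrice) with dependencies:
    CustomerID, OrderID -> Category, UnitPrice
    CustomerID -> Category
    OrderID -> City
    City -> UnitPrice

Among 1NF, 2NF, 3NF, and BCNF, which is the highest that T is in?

1NF

Candidate key: {CustomerID, OrderID}. Prime attributes: {CustomerID, OrderID}.
CustomerID -> Category: {CustomerID}⁺ = {Category, CustomerID}, which is not all of the attributes, so the left side is not a superkey — BCNF is violated.
CustomerID -> Category determines the non-prime attribute {Category} from a non-superkey — 3NF is violated.
Since {CustomerID} ⊂ {CustomerID, OrderID} and {CustomerID}⁺ ⊇ {Category} with {Category} non-prime, there is a partial dependency; 2NF fails.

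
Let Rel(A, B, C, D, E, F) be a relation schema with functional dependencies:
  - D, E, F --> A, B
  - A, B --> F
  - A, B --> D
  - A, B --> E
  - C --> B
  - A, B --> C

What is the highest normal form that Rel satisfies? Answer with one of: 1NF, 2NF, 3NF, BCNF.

3NF

Candidate keys: {A, B}, {A, C}, {D, E, F}. Prime attributes: {A, B, C, D, E, F}.
C --> B: {C}⁺ = {B, C}, which is not all of the attributes, so the left side is not a superkey — BCNF is violated.
But every attribute on its right side ({B}) is prime, and the same holds for every other non-superkey FD, so 3NF still holds.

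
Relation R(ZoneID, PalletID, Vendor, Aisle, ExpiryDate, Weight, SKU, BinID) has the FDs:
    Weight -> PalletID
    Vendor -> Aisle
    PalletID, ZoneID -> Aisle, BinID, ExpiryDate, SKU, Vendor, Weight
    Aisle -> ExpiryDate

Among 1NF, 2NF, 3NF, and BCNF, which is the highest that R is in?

2NF

Candidate keys: {PalletID, ZoneID}, {Weight, ZoneID}. Prime attributes: {PalletID, Weight, ZoneID}.
For Weight -> PalletID we have {Weight}⁺ = {PalletID, Weight}; {Weight} is not a superkey, so BCNF fails.
Vendor -> Aisle has non-prime {Aisle} on the right and a non-superkey on the left, so 3NF fails.
No proper subset of a key has a non-prime attribute in its closure, so there is no partial dependency; 2NF holds.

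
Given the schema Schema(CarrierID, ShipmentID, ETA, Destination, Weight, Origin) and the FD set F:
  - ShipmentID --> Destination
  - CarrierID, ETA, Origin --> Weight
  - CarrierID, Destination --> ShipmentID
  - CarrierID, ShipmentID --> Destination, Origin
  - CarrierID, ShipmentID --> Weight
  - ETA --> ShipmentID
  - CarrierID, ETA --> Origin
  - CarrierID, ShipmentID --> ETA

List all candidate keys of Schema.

{CarrierID, Destination}, {CarrierID, ETA}, {CarrierID, ShipmentID}

{CarrierID} never appears on the right of any FD, so every key must include it.
{CarrierID, Destination}⁺ = {CarrierID, Destination, ETA, Origin, ShipmentID, Weight}, which is every attribute, so {CarrierID, Destination} is a candidate key.
{CarrierID, ETA}⁺ = {CarrierID, Destination, ETA, Origin, ShipmentID, Weight}, which is every attribute, so {CarrierID, ETA} is a candidate key.
{CarrierID, ShipmentID}⁺ = {CarrierID, Destination, ETA, Origin, ShipmentID, Weight}, which is every attribute, so {CarrierID, ShipmentID} is a candidate key.
No proper subset of any of these is a key, and no other minimal superkey exists.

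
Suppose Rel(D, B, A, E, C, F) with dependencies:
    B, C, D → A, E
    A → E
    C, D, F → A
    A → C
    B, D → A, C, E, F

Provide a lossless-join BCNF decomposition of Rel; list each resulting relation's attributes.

{A, B, D, F}; {A, C, E}

Candidate key of the original relation: {B, D}.
In {A, B, C, D, E, F}, {A} is not a superkey ({A}⁺ restricted to this set is {A, C, E}), so split on A → C, E into {A, C, E} and {A, B, D, F}.
{A, C, E} is in BCNF.
{A, B, D, F} is in BCNF.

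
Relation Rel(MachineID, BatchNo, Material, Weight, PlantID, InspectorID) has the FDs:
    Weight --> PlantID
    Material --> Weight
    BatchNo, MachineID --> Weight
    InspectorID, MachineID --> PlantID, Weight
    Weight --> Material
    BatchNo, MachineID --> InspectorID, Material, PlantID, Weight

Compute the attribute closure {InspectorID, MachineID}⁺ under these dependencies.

Start with {InspectorID, MachineID}.
InspectorID, MachineID --> PlantID, Weight applies; add {PlantID, Weight} → now {InspectorID, MachineID, PlantID, Weight}.
Weight --> Material applies; add {Material} → now {InspectorID, MachineID, Material, PlantID, Weight}.
No further FD applies.

{InspectorID, MachineID, Material, PlantID, Weight}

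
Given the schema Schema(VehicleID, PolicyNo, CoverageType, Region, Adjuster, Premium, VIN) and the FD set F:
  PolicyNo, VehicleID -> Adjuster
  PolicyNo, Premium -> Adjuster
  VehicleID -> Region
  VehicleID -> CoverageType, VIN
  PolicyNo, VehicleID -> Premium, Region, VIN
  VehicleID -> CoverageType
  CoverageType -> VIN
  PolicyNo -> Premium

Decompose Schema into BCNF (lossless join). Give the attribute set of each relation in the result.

{Adjuster, PolicyNo, Premium}; {CoverageType, Region, VehicleID}; {CoverageType, VIN}; {PolicyNo, VehicleID}

Candidate key of the original relation: {PolicyNo, VehicleID}.
Within {Adjuster, CoverageType, PolicyNo, Premium, Region, VIN, VehicleID}: {PolicyNo, Premium}⁺ ∩ {Adjuster, CoverageType, PolicyNo, Premium, Region, VIN, VehicleID} = {Adjuster, PolicyNo, Premium}, not the whole set, so PolicyNo, Premium -> Adjuster violates BCNF; decompose into {Adjuster, PolicyNo, Premium} and {CoverageType, PolicyNo, Premium, Region, VIN, VehicleID}.
{Adjuster, PolicyNo, Premium} has no BCNF violation.
Within {CoverageType, PolicyNo, Premium, Region, VIN, VehicleID}: {VehicleID}⁺ ∩ {CoverageType, PolicyNo, Premium, Region, VIN, VehicleID} = {CoverageType, Region, VIN, VehicleID}, not the whole set, so VehicleID -> CoverageType, Region, VIN violates BCNF; decompose into {CoverageType, Region, VIN, VehicleID} and {PolicyNo, Premium, VehicleID}.
Within {CoverageType, Region, VIN, VehicleID}: {CoverageType}⁺ ∩ {CoverageType, Region, VIN, VehicleID} = {CoverageType, VIN}, not the whole set, so CoverageType -> VIN violates BCNF; decompose into {CoverageType, VIN} and {CoverageType, Region, VehicleID}.
{CoverageType, VIN} has no BCNF violation.
{CoverageType, Region, VehicleID} has no BCNF violation.
Within {PolicyNo, Premium, VehicleID}: {PolicyNo}⁺ ∩ {PolicyNo, Premium, VehicleID} = {PolicyNo, Premium}, not the whole set, so PolicyNo -> Premium violates BCNF; decompose into {PolicyNo, Premium} and {PolicyNo, VehicleID}.
{PolicyNo, Premium} has no BCNF violation.
{PolicyNo, VehicleID} has no BCNF violation.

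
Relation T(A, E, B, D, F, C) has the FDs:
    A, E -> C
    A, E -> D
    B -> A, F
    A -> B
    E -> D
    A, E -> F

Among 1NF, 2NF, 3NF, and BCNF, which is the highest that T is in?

1NF

Candidate keys: {A, E}, {B, E}. Prime attributes: {A, B, E}.
B -> A, F breaks BCNF: {B}⁺ = {A, B, F}, so {B} is not a superkey.
Because {F} is non-prime and the left side of B -> A, F is not a superkey, the relation is not in 3NF.
Since {A} ⊂ {A, E} and {A}⁺ ⊇ {F} with {F} non-prime, there is a partial dependency; 2NF fails.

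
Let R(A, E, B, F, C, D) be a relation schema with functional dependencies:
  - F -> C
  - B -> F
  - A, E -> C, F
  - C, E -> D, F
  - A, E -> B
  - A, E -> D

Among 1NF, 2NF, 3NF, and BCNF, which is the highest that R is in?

2NF

Candidate key: {A, E}. Prime attributes: {A, E}.
F -> C: {F}⁺ = {C, F}, which is not all of the attributes, so the left side is not a superkey — BCNF is violated.
F -> C determines the non-prime attribute {C} from a non-superkey — 3NF is violated.
No proper subset of a key has a non-prime attribute in its closure, so there is no partial dependency; 2NF holds.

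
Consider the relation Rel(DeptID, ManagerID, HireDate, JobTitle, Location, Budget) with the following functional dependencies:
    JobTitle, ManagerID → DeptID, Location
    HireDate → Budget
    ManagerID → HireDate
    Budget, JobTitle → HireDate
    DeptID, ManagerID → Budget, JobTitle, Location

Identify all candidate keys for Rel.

{DeptID, ManagerID}, {JobTitle, ManagerID}

Attributes never on any right-hand side: {ManagerID} — every candidate key must contain it.
{DeptID, ManagerID} is a candidate key since {DeptID, ManagerID}⁺ = {Budget, DeptID, HireDate, JobTitle, Location, ManagerID} covers every attribute.
{JobTitle, ManagerID} is a candidate key since {JobTitle, ManagerID}⁺ = {Budget, DeptID, HireDate, JobTitle, Location, ManagerID} covers every attribute.
No proper subset of any of these is a key, and no other minimal superkey exists.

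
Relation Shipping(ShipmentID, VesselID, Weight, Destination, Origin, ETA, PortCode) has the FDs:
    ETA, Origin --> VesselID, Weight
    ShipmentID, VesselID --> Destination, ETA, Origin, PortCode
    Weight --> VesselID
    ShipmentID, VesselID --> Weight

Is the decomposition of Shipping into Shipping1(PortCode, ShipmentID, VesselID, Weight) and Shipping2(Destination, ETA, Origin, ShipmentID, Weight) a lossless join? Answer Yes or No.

Shipping1 ∩ Shipping2 = {ShipmentID, Weight}; its closure under F is {Destination, ETA, Origin, PortCode, ShipmentID, VesselID, Weight}.
This includes all of Shipping1, so the common attributes are a superkey of Shipping1 — the join is lossless.

Yes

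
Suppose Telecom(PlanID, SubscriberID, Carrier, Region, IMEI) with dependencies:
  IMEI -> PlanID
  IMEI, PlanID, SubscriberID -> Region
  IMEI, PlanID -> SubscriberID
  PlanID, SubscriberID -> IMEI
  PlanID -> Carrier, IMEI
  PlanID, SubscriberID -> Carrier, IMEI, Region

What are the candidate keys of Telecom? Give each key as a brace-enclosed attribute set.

Closure of {IMEI} is {Carrier, IMEI, PlanID, Region, SubscriberID}, the whole schema; {IMEI} is a candidate key.
Closure of {PlanID} is {Carrier, IMEI, PlanID, Region, SubscriberID}, the whole schema; {PlanID} is a candidate key.
These are minimal and exhaustive — every other superkey contains one of them.

{IMEI}, {PlanID}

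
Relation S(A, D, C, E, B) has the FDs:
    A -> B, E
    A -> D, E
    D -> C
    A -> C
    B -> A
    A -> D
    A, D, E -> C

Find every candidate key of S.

{A}, {B}

{A}⁺ = {A, B, C, D, E}, which is every attribute, so {A} is a candidate key.
{B}⁺ = {A, B, C, D, E}, which is every attribute, so {B} is a candidate key.
These are minimal and exhaustive — every other superkey contains one of them.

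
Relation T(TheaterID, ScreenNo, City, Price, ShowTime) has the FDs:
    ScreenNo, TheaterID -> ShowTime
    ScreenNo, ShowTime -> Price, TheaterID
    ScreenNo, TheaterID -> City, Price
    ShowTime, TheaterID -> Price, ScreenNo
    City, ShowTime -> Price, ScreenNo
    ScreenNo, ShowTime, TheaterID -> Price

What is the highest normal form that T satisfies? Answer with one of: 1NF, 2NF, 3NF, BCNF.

Candidate keys: {City, ShowTime}, {ScreenNo, ShowTime}, {ScreenNo, TheaterID}, {ShowTime, TheaterID}. Prime attributes: {City, ScreenNo, ShowTime, TheaterID}.
Every FD has a superkey on the left, so the relation is in BCNF.

BCNF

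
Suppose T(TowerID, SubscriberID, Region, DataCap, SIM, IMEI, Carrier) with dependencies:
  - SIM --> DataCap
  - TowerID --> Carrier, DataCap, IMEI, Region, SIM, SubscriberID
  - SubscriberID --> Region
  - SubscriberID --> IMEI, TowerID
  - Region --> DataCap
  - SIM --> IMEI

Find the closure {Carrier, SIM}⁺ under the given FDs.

{Carrier, DataCap, IMEI, SIM}

Start with {Carrier, SIM}.
SIM --> DataCap applies; add {DataCap} → now {Carrier, DataCap, SIM}.
SIM --> IMEI applies; add {IMEI} → now {Carrier, DataCap, IMEI, SIM}.
No further FD applies.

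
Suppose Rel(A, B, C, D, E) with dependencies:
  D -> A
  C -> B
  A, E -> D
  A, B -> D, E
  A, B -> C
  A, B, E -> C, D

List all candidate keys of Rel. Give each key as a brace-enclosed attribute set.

{A, B}, {A, C}, {B, D}, {C, D}

Closure of {A, B} is {A, B, C, D, E}, the whole schema; {A, B} is a candidate key.
Closure of {A, C} is {A, B, C, D, E}, the whole schema; {A, C} is a candidate key.
Closure of {B, D} is {A, B, C, D, E}, the whole schema; {B, D} is a candidate key.
Closure of {C, D} is {A, B, C, D, E}, the whole schema; {C, D} is a candidate key.
No proper subset of any of these is a key, and no other minimal superkey exists.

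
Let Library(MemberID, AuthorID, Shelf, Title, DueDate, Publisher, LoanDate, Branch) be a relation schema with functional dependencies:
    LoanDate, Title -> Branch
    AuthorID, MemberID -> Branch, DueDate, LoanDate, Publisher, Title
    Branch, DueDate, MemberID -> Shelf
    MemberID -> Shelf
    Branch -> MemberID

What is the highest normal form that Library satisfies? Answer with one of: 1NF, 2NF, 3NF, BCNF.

1NF

Candidate keys: {AuthorID, Branch}, {AuthorID, LoanDate, Title}, {AuthorID, MemberID}. Prime attributes: {AuthorID, Branch, LoanDate, MemberID, Title}.
LoanDate, Title -> Branch: {LoanDate, Title}⁺ = {Branch, LoanDate, MemberID, Shelf, Title}, which is not all of the attributes, so the left side is not a superkey — BCNF is violated.
Because {Shelf} is non-prime and the left side of Branch, DueDate, MemberID -> Shelf is not a superkey, the relation is not in 3NF.
Since {Branch} ⊂ {AuthorID, Branch} and {Branch}⁺ ⊇ {Shelf} with {Shelf} non-prime, there is a partial dependency; 2NF fails.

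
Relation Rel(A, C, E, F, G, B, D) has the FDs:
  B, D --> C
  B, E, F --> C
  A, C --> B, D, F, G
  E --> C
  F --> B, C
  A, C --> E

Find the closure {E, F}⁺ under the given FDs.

Start with {E, F}.
E --> C applies; add {C} → now {C, E, F}.
F --> B, C applies; add {B} → now {B, C, E, F}.
No further FD applies.

{B, C, E, F}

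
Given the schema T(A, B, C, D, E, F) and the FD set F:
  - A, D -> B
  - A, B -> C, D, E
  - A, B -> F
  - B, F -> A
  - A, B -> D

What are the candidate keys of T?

{A, B}, {A, D}, {B, F}

{A, B} is a candidate key since {A, B}⁺ = {A, B, C, D, E, F} covers every attribute.
{A, D} is a candidate key since {A, D}⁺ = {A, B, C, D, E, F} covers every attribute.
{B, F} is a candidate key since {B, F}⁺ = {A, B, C, D, E, F} covers every attribute.
These are minimal and exhaustive — every other superkey contains one of them.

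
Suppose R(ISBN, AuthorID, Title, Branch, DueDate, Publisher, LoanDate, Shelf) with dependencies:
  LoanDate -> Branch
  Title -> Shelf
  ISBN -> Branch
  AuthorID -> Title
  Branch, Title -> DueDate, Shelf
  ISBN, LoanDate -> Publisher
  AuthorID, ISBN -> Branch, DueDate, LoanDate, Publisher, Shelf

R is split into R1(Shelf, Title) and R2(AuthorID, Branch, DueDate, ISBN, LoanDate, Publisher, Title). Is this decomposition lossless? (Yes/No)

Common attributes: {Title}; their closure is {Shelf, Title}.
R1 is contained in that closure, so R1 ∩ R2 -> R1 holds and the join is lossless.

Yes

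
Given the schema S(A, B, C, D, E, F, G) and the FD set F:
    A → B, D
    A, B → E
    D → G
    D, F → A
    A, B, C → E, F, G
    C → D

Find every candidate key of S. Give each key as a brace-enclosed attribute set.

{A, C}, {C, F}

Attributes never on any right-hand side: {C} — every candidate key must contain it.
{A, C}⁺ = {A, B, C, D, E, F, G}, which is every attribute, so {A, C} is a candidate key.
{C, F}⁺ = {A, B, C, D, E, F, G}, which is every attribute, so {C, F} is a candidate key.
These are minimal and exhaustive — every other superkey contains one of them.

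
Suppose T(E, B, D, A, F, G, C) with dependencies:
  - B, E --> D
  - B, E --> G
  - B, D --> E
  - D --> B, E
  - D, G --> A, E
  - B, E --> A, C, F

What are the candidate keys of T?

{D}⁺ = {A, B, C, D, E, F, G}, which is every attribute, so {D} is a candidate key.
{B, E}⁺ = {A, B, C, D, E, F, G}, which is every attribute, so {B, E} is a candidate key.
No proper subset of any of these is a key, and no other minimal superkey exists.

{B, E}, {D}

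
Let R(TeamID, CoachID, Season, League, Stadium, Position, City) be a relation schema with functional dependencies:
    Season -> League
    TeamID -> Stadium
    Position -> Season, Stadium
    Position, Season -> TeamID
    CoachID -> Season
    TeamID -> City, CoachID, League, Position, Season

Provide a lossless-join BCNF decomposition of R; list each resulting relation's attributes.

{City, CoachID, Position, Stadium, TeamID}; {CoachID, Season}; {League, Season}

Candidate keys of the original relation: {Position}, {TeamID}.
{City, CoachID, League, Position, Season, Stadium, TeamID}: {Season} determines {League, Season} here but is not a superkey — split on Season -> League, giving {League, Season} and {City, CoachID, Position, Season, Stadium, TeamID}.
{League, Season} is in BCNF.
{City, CoachID, Position, Season, Stadium, TeamID}: {CoachID} determines {CoachID, Season} here but is not a superkey — split on CoachID -> Season, giving {CoachID, Season} and {City, CoachID, Position, Stadium, TeamID}.
{CoachID, Season} is in BCNF.
{City, CoachID, Position, Stadium, TeamID} is in BCNF.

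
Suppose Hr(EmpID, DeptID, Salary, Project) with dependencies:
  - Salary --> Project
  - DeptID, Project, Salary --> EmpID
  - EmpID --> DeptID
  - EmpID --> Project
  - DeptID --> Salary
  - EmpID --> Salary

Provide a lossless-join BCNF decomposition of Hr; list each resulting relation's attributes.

Candidate keys of the original relation: {DeptID}, {EmpID}.
Within {DeptID, EmpID, Project, Salary}: {Salary}⁺ ∩ {DeptID, EmpID, Project, Salary} = {Project, Salary}, not the whole set, so Salary --> Project violates BCNF; decompose into {Project, Salary} and {DeptID, EmpID, Salary}.
{Project, Salary}: every determinant is a superkey — BCNF.
{DeptID, EmpID, Salary}: every determinant is a superkey — BCNF.

{DeptID, EmpID, Salary}; {Project, Salary}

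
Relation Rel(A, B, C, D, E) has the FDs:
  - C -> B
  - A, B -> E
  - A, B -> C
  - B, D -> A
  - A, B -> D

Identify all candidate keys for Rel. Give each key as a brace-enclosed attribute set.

{A, B}, {A, C}, {B, D}, {C, D}

{A, B}⁺ = {A, B, C, D, E} — all of the relation — so {A, B} is a candidate key.
{A, C}⁺ = {A, B, C, D, E} — all of the relation — so {A, C} is a candidate key.
{B, D}⁺ = {A, B, C, D, E} — all of the relation — so {B, D} is a candidate key.
{C, D}⁺ = {A, B, C, D, E} — all of the relation — so {C, D} is a candidate key.
No proper subset of any of these is a key, and no other minimal superkey exists.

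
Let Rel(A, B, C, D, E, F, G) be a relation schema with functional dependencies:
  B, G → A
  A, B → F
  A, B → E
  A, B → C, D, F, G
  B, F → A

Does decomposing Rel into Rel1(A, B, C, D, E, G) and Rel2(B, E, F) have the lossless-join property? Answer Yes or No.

The shared attributes are {B, E} and {B, E}⁺ = {B, E}.
The closure covers neither Rel1 nor Rel2 entirely; the join is not lossless.

No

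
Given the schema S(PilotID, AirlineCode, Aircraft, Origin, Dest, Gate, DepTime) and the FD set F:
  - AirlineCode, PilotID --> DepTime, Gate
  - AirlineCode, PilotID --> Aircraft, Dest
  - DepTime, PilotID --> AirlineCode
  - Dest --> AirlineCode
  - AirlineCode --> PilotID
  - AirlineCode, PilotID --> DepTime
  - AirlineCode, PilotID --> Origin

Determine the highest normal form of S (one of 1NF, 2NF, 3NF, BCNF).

Candidate keys: {AirlineCode}, {DepTime, PilotID}, {Dest}. Prime attributes: {AirlineCode, DepTime, Dest, PilotID}.
The left-hand side of every FD is a superkey, so BCNF is satisfied.

BCNF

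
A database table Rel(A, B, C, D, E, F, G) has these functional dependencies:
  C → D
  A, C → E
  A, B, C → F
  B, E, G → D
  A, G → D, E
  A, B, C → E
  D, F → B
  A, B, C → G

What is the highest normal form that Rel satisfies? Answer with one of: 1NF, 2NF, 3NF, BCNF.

Candidate keys: {A, B, C}, {A, C, F}. Prime attributes: {A, B, C, F}.
C → D breaks BCNF: {C}⁺ = {C, D}, so {C} is not a superkey.
Because {D} is non-prime and the left side of C → D is not a superkey, the relation is not in 3NF.
The proper key subset {C} of {A, B, C} determines non-prime {D}, so the relation is not even in 2NF.

1NF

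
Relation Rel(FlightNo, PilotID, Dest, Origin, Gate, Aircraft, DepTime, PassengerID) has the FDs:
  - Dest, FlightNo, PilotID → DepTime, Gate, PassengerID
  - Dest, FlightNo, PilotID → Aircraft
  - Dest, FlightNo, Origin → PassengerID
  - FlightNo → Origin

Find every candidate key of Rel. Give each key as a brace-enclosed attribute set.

{Dest, FlightNo, PilotID}

{Dest, FlightNo, PilotID} never appear on the right of any FD, so every key must include all of them.
{Dest, FlightNo, PilotID}⁺ = {Aircraft, DepTime, Dest, FlightNo, Gate, Origin, PassengerID, PilotID}, which is every attribute, so {Dest, FlightNo, PilotID} is a candidate key.
Every other attribute set either contains this one or has a smaller closure.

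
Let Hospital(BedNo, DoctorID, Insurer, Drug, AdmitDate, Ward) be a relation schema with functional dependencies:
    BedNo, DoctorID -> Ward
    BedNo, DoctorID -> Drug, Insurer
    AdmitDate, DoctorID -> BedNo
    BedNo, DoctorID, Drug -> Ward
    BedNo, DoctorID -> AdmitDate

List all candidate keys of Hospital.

{AdmitDate, DoctorID}, {BedNo, DoctorID}

{DoctorID} never appears on the right of any FD, so every key must include it.
{AdmitDate, DoctorID}⁺ = {AdmitDate, BedNo, DoctorID, Drug, Insurer, Ward} — all of the relation — so {AdmitDate, DoctorID} is a candidate key.
{BedNo, DoctorID}⁺ = {AdmitDate, BedNo, DoctorID, Drug, Insurer, Ward} — all of the relation — so {BedNo, DoctorID} is a candidate key.
These are minimal and exhaustive — every other superkey contains one of them.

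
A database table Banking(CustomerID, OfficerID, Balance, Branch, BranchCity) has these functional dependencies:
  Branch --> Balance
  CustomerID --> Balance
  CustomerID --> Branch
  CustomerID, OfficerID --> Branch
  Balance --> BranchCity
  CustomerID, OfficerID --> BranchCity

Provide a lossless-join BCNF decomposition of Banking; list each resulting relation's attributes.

Candidate key of the original relation: {CustomerID, OfficerID}.
Within {Balance, Branch, BranchCity, CustomerID, OfficerID}: {Branch}⁺ ∩ {Balance, Branch, BranchCity, CustomerID, OfficerID} = {Balance, Branch, BranchCity}, not the whole set, so Branch --> Balance, BranchCity violates BCNF; decompose into {Balance, Branch, BranchCity} and {Branch, CustomerID, OfficerID}.
Within {Balance, Branch, BranchCity}: {Balance}⁺ ∩ {Balance, Branch, BranchCity} = {Balance, BranchCity}, not the whole set, so Balance --> BranchCity violates BCNF; decompose into {Balance, BranchCity} and {Balance, Branch}.
{Balance, BranchCity}: every determinant is a superkey — BCNF.
{Balance, Branch}: every determinant is a superkey — BCNF.
Within {Branch, CustomerID, OfficerID}: {CustomerID}⁺ ∩ {Branch, CustomerID, OfficerID} = {Branch, CustomerID}, not the whole set, so CustomerID --> Branch violates BCNF; decompose into {Branch, CustomerID} and {CustomerID, OfficerID}.
{Branch, CustomerID}: every determinant is a superkey — BCNF.
{CustomerID, OfficerID}: every determinant is a superkey — BCNF.

{Balance, Branch}; {Balance, BranchCity}; {Branch, CustomerID}; {CustomerID, OfficerID}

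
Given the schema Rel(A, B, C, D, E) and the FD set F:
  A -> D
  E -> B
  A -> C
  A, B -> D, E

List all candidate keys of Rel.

No FD produces {A}, so it must be in every candidate key.
Closure of {A, B} is {A, B, C, D, E}, the whole schema; {A, B} is a candidate key.
Closure of {A, E} is {A, B, C, D, E}, the whole schema; {A, E} is a candidate key.
Any other superkey properly contains one of these, so there are no further candidate keys.

{A, B}, {A, E}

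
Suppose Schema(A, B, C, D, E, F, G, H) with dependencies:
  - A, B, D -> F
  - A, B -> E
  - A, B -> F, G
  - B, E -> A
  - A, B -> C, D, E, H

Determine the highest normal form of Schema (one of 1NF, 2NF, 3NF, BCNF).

Candidate keys: {A, B}, {B, E}. Prime attributes: {A, B, E}.
The left-hand side of every FD is a superkey, so BCNF is satisfied.

BCNF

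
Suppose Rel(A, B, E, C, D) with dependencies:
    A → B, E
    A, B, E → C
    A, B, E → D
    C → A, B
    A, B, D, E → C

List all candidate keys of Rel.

{A}, {C}

{A} is a candidate key since {A}⁺ = {A, B, C, D, E} covers every attribute.
{C} is a candidate key since {C}⁺ = {A, B, C, D, E} covers every attribute.
No proper subset of any of these is a key, and no other minimal superkey exists.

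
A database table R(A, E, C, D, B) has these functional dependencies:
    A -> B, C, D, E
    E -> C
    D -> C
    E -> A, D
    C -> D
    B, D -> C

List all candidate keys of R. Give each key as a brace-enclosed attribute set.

{A} is a candidate key since {A}⁺ = {A, B, C, D, E} covers every attribute.
{E} is a candidate key since {E}⁺ = {A, B, C, D, E} covers every attribute.
Any other superkey properly contains one of these, so there are no further candidate keys.

{A}, {E}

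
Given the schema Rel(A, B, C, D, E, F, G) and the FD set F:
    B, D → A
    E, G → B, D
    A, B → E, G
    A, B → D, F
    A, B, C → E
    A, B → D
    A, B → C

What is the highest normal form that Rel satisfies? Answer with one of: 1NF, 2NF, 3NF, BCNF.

Candidate keys: {A, B}, {B, D}, {E, G}. Prime attributes: {A, B, D, E, G}.
Each dependency's left side is a superkey — BCNF holds.

BCNF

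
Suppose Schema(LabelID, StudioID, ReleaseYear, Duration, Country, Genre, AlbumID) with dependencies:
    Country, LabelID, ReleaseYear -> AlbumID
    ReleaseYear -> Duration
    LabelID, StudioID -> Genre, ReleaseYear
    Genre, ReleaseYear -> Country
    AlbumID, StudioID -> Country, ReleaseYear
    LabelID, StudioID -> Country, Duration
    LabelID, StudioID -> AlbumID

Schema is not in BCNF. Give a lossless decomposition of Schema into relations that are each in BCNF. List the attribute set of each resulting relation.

Candidate key of the original relation: {LabelID, StudioID}.
{AlbumID, Country, Duration, Genre, LabelID, ReleaseYear, StudioID}: {Country, LabelID, ReleaseYear} determines {AlbumID, Country, Duration, LabelID, ReleaseYear} here but is not a superkey — split on Country, LabelID, ReleaseYear -> AlbumID, Duration, giving {AlbumID, Country, Duration, LabelID, ReleaseYear} and {Country, Genre, LabelID, ReleaseYear, StudioID}.
{AlbumID, Country, Duration, LabelID, ReleaseYear}: {ReleaseYear} determines {Duration, ReleaseYear} here but is not a superkey — split on ReleaseYear -> Duration, giving {Duration, ReleaseYear} and {AlbumID, Country, LabelID, ReleaseYear}.
{Duration, ReleaseYear} is in BCNF.
{AlbumID, Country, LabelID, ReleaseYear} is in BCNF.
{Country, Genre, LabelID, ReleaseYear, StudioID}: {Genre, ReleaseYear} determines {Country, Genre, ReleaseYear} here but is not a superkey — split on Genre, ReleaseYear -> Country, giving {Country, Genre, ReleaseYear} and {Genre, LabelID, ReleaseYear, StudioID}.
{Country, Genre, ReleaseYear} is in BCNF.
{Genre, LabelID, ReleaseYear, StudioID} is in BCNF.

{AlbumID, Country, LabelID, ReleaseYear}; {Country, Genre, ReleaseYear}; {Duration, ReleaseYear}; {Genre, LabelID, ReleaseYear, StudioID}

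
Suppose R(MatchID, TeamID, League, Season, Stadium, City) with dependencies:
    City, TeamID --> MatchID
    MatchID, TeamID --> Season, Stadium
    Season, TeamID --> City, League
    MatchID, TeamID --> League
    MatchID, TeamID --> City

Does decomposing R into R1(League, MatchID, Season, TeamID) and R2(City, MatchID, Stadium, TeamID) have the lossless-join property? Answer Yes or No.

Yes

The shared attributes are {MatchID, TeamID} and {MatchID, TeamID}⁺ = {City, League, MatchID, Season, Stadium, TeamID}.
R1 is contained in that closure, so R1 ∩ R2 --> R1 holds and the join is lossless.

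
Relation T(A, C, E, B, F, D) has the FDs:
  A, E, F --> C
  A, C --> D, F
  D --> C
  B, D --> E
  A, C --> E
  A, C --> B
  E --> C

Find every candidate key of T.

{A, C}, {A, D}, {A, E}

No FD produces {A}, so it must be in every candidate key.
{A, C}⁺ = {A, B, C, D, E, F}, which is every attribute, so {A, C} is a candidate key.
{A, D}⁺ = {A, B, C, D, E, F}, which is every attribute, so {A, D} is a candidate key.
{A, E}⁺ = {A, B, C, D, E, F}, which is every attribute, so {A, E} is a candidate key.
No proper subset of any of these is a key, and no other minimal superkey exists.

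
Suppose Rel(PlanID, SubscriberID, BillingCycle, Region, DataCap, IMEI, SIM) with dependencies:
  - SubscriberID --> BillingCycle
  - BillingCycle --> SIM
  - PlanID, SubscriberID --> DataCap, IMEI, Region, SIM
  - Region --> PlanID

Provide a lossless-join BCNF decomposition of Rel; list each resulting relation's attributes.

Candidate keys of the original relation: {PlanID, SubscriberID}, {Region, SubscriberID}.
In {BillingCycle, DataCap, IMEI, PlanID, Region, SIM, SubscriberID}, {SubscriberID} is not a superkey ({SubscriberID}⁺ restricted to this set is {BillingCycle, SIM, SubscriberID}), so split on SubscriberID --> BillingCycle, SIM into {BillingCycle, SIM, SubscriberID} and {DataCap, IMEI, PlanID, Region, SubscriberID}.
In {BillingCycle, SIM, SubscriberID}, {BillingCycle} is not a superkey ({BillingCycle}⁺ restricted to this set is {BillingCycle, SIM}), so split on BillingCycle --> SIM into {BillingCycle, SIM} and {BillingCycle, SubscriberID}.
{BillingCycle, SIM} has no BCNF violation.
{BillingCycle, SubscriberID} has no BCNF violation.
In {DataCap, IMEI, PlanID, Region, SubscriberID}, {Region} is not a superkey ({Region}⁺ restricted to this set is {PlanID, Region}), so split on Region --> PlanID into {PlanID, Region} and {DataCap, IMEI, Region, SubscriberID}.
{PlanID, Region} has no BCNF violation.
{DataCap, IMEI, Region, SubscriberID} has no BCNF violation.

{BillingCycle, SIM}; {BillingCycle, SubscriberID}; {DataCap, IMEI, Region, SubscriberID}; {PlanID, Region}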